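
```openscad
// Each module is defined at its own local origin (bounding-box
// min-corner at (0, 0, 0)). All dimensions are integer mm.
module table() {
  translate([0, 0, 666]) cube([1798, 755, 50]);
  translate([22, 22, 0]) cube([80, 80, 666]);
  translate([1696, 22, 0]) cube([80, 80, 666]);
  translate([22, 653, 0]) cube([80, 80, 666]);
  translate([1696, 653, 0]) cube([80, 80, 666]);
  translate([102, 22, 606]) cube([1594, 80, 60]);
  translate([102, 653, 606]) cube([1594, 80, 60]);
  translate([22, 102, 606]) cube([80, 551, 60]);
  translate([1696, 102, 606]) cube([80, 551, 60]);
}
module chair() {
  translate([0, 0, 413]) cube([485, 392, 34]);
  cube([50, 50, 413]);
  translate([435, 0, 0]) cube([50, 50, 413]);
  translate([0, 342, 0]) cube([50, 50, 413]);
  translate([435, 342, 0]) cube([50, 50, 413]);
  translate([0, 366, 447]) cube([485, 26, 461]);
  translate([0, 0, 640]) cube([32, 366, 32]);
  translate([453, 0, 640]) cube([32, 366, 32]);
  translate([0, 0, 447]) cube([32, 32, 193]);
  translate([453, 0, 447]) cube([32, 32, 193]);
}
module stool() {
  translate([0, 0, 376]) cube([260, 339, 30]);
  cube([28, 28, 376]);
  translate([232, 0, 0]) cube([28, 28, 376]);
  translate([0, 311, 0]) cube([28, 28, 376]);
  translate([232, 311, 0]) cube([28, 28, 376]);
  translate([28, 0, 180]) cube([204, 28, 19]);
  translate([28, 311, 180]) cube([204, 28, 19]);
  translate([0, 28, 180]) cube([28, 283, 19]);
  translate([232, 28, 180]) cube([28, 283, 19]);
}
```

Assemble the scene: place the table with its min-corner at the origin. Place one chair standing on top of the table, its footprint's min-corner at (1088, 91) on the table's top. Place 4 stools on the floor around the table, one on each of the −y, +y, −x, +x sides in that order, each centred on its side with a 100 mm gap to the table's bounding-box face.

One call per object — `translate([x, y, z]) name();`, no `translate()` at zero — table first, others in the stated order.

table();
translate([1088, 91, 716]) chair();
translate([769, -439, 0]) stool();
translate([769, 855, 0]) stool();
translate([-360, 208, 0]) stool();
translate([1898, 208, 0]) stool();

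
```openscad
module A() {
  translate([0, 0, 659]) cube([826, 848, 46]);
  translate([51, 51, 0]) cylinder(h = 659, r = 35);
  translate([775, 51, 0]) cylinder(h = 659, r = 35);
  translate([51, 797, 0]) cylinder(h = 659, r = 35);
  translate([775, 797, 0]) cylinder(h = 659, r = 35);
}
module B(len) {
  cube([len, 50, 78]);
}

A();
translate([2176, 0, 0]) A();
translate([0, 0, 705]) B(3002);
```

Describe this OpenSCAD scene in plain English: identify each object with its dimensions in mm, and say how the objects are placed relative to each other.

A is a rectangular dining table. The top is 826×848×46 mm with its upper surface at z = 705 mm. It stands on four round legs of 70 mm diameter, each leg's bounding box inset 16 mm from the nearest pair of top edges, running from the floor to the underside of the top.

B is a rectangular beam 3002 mm long (x), 50 mm deep (y), 78 mm thick (z).

The beam spans the tops of two tables placed 1350 mm apart, resting at z = 705 mm.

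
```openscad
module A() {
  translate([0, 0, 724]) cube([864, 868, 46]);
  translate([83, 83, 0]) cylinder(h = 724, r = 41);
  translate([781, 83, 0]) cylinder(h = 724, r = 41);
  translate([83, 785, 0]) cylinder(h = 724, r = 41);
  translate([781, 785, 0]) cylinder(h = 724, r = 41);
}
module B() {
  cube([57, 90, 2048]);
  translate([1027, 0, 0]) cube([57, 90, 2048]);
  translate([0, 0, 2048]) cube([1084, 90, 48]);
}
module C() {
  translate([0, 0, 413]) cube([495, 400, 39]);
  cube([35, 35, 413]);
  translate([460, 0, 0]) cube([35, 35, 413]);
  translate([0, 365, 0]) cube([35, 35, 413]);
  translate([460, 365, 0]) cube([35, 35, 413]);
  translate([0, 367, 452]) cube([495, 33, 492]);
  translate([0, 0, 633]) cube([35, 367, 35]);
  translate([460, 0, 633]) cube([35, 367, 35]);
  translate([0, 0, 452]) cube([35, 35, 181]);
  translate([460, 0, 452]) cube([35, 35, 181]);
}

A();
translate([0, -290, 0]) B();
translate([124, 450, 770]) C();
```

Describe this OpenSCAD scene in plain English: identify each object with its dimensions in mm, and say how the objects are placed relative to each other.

A is a table: top 864 mm (x) × 868 mm (y), 46 mm thick, upper face at z = 770 mm, on four round legs of 82 mm diameter, each leg's bounding box inset 42 mm from the nearest pair of top edges, running from z = 0 to the bottom of the top.

B is a rectangular door frame: two vertical jambs of 57×90 mm section, 2048 mm tall, with a clear opening 970 mm wide between their inner faces. A header 48 mm tall and 90 mm deep lies on top of the jambs and spans the full outside width.

C is a chair. The seat is a 495×400×39 mm slab with its top at z = 452 mm, on four 35×35 mm corner legs (flush with the seat edges, standing on z = 0). A flat backrest 33 mm thick, 492 mm tall, spans the full seat width and rises from the seat top along its +y edge, rear face flush with the rear of the seat. Two armrests of 35×35 mm section run along each side from the seat's front edge to the front of the backrest, top faces 216 mm above the seat top and outer faces flush with the seat's x-edges; a 35×35 mm post under the front of each armrest stands on the seat at the front corner.

The door frame is on the floor beside the table on its −y side. The chair is on top of the table.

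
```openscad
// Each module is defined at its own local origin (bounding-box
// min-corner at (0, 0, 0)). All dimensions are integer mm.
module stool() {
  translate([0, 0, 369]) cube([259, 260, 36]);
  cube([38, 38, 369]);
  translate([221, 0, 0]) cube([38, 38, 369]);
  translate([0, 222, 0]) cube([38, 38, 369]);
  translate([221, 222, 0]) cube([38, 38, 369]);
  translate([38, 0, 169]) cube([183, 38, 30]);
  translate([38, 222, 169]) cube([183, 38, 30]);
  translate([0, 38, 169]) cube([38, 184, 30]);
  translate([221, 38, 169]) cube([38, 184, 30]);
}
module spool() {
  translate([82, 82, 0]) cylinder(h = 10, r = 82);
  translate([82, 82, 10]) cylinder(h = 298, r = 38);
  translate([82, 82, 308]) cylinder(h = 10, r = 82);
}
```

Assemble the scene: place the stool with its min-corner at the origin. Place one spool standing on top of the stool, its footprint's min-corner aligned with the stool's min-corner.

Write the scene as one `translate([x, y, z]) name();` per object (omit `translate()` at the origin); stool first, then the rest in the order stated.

stool();
translate([0, 0, 405]) spool();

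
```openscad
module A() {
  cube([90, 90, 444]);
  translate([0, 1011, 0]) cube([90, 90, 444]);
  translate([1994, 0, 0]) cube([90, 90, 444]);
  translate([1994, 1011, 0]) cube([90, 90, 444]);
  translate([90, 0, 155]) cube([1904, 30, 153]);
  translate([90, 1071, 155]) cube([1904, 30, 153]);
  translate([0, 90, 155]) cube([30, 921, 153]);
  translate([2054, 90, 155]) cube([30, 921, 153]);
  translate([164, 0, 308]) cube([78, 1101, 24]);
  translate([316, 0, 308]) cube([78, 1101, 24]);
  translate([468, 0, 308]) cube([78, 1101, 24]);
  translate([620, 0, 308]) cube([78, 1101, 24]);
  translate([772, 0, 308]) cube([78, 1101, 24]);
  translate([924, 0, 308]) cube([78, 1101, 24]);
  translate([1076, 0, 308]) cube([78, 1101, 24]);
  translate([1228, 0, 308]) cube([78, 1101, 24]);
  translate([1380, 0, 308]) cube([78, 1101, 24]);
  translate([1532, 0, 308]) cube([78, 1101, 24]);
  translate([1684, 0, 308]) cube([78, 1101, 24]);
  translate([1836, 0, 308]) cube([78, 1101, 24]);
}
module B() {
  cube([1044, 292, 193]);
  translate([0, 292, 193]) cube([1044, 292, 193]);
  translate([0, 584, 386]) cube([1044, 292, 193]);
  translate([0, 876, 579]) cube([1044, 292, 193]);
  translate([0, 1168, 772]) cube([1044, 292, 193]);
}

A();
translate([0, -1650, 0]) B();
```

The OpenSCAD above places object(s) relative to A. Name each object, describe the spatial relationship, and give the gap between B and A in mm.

The staircase's nearest face is 190 mm from the bed frame's −y face.

A is a bed frame. B is a staircase. The staircase is on the floor beside the bed frame on its −y side. The gap between the staircase and the bed frame is 190 mm.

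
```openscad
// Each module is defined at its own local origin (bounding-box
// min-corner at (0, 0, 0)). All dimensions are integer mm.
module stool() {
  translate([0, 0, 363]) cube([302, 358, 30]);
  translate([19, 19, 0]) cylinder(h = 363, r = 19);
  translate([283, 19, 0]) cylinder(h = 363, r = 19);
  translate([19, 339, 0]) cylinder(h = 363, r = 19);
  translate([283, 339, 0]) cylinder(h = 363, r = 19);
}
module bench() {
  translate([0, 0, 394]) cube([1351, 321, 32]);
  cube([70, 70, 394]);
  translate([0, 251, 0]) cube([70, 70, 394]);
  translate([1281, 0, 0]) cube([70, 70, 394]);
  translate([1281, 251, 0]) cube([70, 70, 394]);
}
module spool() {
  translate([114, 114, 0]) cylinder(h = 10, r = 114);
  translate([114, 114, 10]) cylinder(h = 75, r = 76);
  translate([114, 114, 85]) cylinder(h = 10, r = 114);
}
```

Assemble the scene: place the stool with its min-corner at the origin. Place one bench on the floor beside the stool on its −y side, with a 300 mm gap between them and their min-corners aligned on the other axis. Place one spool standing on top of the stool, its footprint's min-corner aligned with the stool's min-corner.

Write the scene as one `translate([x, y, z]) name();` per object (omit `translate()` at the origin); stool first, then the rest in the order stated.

stool();
translate([0, -621, 0]) bench();
translate([0, 0, 393]) spool();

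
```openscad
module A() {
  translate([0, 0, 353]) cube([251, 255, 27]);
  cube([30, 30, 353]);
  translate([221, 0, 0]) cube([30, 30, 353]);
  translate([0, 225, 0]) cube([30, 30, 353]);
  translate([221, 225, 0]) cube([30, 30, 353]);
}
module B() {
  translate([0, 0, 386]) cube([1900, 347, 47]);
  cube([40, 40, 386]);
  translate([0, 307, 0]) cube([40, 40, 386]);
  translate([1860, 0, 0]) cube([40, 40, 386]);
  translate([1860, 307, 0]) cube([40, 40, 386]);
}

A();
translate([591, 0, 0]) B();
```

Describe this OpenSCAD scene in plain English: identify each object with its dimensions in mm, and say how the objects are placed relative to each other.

A is a four-legged stool. The seat is 251×255 mm, 27 mm thick, top at z = 380 mm. It stands on four square legs, each 30×30 mm in cross-section, from z = 0 to the seat underside, each flush with a corner of the seat.

B is a long wooden bench with a 1900 mm (x) × 347 mm (y) seat, 47 mm thick, its top surface 433 mm above the floor. Four 40 mm square legs at the seat corners, flush with the edges, run from z = 0 to the seat underside.

The bench is on the floor beside the stool on its +x side.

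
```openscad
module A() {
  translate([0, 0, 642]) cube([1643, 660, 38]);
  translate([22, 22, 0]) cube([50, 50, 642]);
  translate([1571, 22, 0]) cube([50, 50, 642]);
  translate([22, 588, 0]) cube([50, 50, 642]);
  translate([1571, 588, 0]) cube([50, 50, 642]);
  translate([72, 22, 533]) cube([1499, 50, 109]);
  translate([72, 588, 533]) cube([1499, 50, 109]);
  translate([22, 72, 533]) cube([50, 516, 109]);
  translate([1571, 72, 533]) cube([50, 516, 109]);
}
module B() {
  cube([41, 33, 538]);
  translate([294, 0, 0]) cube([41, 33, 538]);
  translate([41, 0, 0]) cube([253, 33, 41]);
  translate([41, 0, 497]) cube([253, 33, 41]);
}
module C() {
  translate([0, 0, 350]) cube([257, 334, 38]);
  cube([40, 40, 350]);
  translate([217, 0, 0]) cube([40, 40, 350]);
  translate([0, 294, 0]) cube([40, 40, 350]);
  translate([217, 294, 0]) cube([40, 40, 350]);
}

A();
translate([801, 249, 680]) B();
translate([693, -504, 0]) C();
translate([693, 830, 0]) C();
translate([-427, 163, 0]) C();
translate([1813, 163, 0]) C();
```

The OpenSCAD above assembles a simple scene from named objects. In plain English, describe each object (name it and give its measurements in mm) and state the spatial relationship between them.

A is a table: top 1643 mm (x) × 660 mm (y), 38 mm thick, upper face at z = 680 mm, on four 50×50 mm square legs, each inset 22 mm from the nearest pair of top edges, running from z = 0 to the bottom of the top. Four apron rails, 50 mm thick and 109 mm tall, run between adjacent legs with their top edges flush with the underside of the top and their outer faces flush with the legs' outer faces.

B is a picture frame with a 253×456 mm rectangular opening (x by z) and a uniform 41 mm border on every side. Frame depth is 33 mm along y. It is built from two vertical stiles running the full outside height and two horizontal rails spanning the gap between the stiles.

C is a simple wooden stool: a rectangular seat 257 mm (x) by 334 mm (y), 38 mm thick, top face at z = 388 mm, on four square legs, each 40×40 mm in cross-section. The legs rest on z = 0, each flush with a corner of the seat.

The picture frame is on top of the table. Four stools sit around the table at the −y, +y, −x, +x sides.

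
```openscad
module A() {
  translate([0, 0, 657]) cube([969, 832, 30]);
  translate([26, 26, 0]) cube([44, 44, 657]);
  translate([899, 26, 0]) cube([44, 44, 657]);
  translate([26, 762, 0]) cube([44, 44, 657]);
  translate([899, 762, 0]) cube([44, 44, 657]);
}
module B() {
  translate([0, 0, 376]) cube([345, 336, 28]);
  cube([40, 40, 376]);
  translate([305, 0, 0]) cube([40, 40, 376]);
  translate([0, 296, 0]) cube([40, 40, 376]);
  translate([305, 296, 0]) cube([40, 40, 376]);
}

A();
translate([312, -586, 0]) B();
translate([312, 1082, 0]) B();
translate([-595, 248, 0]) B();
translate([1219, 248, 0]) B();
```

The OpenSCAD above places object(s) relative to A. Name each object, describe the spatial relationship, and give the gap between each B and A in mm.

A is a table. B is a stool. Four stools sit around the table at the −y, +y, −x, +x sides. The gap between each stool and the table is 250 mm.

Each stool's nearest face is 250 mm from the table's bounding box.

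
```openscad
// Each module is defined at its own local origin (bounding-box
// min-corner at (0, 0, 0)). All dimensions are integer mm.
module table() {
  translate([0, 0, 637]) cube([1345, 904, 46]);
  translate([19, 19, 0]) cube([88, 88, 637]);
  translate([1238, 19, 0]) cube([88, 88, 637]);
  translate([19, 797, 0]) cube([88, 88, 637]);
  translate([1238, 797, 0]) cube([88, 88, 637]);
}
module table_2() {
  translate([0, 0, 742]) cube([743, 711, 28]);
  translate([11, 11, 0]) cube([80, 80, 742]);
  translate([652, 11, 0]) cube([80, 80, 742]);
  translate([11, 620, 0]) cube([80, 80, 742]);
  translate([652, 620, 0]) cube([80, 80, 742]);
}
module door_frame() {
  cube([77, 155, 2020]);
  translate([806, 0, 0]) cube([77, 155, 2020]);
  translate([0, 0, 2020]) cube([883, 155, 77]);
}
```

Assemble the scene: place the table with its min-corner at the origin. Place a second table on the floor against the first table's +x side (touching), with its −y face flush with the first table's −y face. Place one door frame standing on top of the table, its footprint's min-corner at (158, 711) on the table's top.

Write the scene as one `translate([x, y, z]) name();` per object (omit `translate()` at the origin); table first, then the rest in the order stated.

table();
translate([1345, 0, 0]) table_2();
translate([158, 711, 683]) door_frame();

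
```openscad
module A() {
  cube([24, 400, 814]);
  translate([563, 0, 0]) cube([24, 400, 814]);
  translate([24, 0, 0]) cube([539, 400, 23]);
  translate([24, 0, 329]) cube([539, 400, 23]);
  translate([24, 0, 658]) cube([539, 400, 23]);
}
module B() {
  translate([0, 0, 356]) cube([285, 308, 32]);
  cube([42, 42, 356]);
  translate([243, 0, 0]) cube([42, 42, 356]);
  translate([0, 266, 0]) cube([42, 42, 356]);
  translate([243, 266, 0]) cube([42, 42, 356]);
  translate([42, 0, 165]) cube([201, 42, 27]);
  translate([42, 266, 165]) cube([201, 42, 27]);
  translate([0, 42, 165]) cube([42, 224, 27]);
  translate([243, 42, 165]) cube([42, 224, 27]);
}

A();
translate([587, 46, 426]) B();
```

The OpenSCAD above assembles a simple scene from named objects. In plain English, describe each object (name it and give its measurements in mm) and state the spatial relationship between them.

A is a bookshelf 587 mm wide overall, 400 mm deep and 814 mm tall. The two sides are 24 mm thick vertical panels. 3 horizontal shelves of 23 mm thickness span between the inner faces of the sides; the lowest shelf sits on the floor and shelves are stacked with a clear vertical gap of 306 mm between each pair.

B is a simple wooden stool: a rectangular seat 285 mm (x) by 308 mm (y), 32 mm thick, top face at z = 388 mm, on four square legs, each 42×42 mm in cross-section. The legs rest on z = 0, each flush with a corner of the seat. Four stretchers, 42 mm wide and 27 mm tall, connect adjacent legs with their undersides at z = 165 mm, each running between the inner faces of the legs it joins and aligned with the legs' outer faces on the other axis.

The stool is beside the bookshelf with their tops flush at z = 814.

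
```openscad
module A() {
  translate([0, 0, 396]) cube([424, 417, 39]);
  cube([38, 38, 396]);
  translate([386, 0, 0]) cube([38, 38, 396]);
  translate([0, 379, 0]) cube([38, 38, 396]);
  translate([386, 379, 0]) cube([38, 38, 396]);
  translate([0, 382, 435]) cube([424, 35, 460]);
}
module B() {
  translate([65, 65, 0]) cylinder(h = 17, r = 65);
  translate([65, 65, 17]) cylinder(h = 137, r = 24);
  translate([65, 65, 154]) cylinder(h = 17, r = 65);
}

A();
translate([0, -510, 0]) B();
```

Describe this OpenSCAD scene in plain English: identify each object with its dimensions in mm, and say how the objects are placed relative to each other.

A is a chair: 424×417 mm seat, 39 mm thick, top at z = 435 mm, on four 38 mm square corner legs flush with the seat edges. A 35 mm thick backrest slab spans the full seat width, extending 460 mm above the seat top, its back face flush with the seat's +y edge.

B is a spool: two coaxial disc flanges of radius 65 mm and thickness 17 mm, joined by a core cylinder of radius 24 mm and height 137 mm. The lower flange rests on z = 0 and the three cylinders share a vertical axis.

The spool is on the floor beside the chair on its −y side.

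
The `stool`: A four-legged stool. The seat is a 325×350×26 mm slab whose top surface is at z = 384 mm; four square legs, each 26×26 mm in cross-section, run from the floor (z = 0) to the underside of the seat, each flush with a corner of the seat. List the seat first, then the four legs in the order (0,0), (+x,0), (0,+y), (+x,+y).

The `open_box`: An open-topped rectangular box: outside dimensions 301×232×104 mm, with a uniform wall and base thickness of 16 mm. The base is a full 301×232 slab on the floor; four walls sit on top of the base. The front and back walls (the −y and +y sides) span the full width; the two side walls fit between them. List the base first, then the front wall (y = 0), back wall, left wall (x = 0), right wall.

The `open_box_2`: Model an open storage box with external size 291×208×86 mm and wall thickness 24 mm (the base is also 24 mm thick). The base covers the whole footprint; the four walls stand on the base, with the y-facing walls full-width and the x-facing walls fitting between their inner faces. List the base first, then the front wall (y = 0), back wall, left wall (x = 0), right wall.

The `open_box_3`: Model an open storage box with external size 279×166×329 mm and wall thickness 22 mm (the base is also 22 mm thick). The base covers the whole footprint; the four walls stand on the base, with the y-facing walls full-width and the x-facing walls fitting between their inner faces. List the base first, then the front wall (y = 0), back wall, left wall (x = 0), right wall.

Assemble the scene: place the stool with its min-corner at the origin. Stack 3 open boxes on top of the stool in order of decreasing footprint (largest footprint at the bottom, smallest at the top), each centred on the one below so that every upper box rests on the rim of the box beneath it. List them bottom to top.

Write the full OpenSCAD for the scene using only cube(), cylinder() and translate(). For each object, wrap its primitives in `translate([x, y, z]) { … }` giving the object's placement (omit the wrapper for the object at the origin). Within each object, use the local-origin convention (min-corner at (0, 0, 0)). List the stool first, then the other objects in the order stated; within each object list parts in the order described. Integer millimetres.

translate([0, 0, 358]) cube([325, 350, 26]);
cube([26, 26, 358]);
translate([299, 0, 0]) cube([26, 26, 358]);
translate([0, 324, 0]) cube([26, 26, 358]);
translate([299, 324, 0]) cube([26, 26, 358]);
translate([12, 59, 384]) {
  cube([301, 232, 16]);
  translate([0, 0, 16]) cube([301, 16, 88]);
  translate([0, 216, 16]) cube([301, 16, 88]);
  translate([0, 16, 16]) cube([16, 200, 88]);
  translate([285, 16, 16]) cube([16, 200, 88]);
}
translate([17, 71, 488]) {
  cube([291, 208, 24]);
  translate([0, 0, 24]) cube([291, 24, 62]);
  translate([0, 184, 24]) cube([291, 24, 62]);
  translate([0, 24, 24]) cube([24, 160, 62]);
  translate([267, 24, 24]) cube([24, 160, 62]);
}
translate([23, 92, 574]) {
  cube([279, 166, 22]);
  translate([0, 0, 22]) cube([279, 22, 307]);
  translate([0, 144, 22]) cube([279, 22, 307]);
  translate([0, 22, 22]) cube([22, 122, 307]);
  translate([257, 22, 22]) cube([22, 122, 307]);
}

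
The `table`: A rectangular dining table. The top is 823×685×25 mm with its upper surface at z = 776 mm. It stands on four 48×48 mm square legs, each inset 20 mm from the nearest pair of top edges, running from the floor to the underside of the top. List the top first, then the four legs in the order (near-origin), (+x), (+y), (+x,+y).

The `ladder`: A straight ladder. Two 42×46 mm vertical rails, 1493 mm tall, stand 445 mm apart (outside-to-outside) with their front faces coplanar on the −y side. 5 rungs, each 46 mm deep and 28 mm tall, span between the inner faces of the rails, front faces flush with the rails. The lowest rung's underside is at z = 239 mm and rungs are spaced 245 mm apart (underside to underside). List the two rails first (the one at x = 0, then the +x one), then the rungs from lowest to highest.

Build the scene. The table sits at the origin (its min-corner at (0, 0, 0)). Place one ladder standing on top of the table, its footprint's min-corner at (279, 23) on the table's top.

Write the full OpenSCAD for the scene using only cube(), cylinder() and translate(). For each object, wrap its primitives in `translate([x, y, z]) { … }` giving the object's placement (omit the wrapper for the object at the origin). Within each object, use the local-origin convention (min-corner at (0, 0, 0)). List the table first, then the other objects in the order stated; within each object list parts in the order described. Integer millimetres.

translate([0, 0, 751]) cube([823, 685, 25]);
translate([20, 20, 0]) cube([48, 48, 751]);
translate([755, 20, 0]) cube([48, 48, 751]);
translate([20, 617, 0]) cube([48, 48, 751]);
translate([755, 617, 0]) cube([48, 48, 751]);
translate([279, 23, 776]) {
  cube([42, 46, 1493]);
  translate([403, 0, 0]) cube([42, 46, 1493]);
  translate([42, 0, 239]) cube([361, 46, 28]);
  translate([42, 0, 484]) cube([361, 46, 28]);
  translate([42, 0, 729]) cube([361, 46, 28]);
  translate([42, 0, 974]) cube([361, 46, 28]);
  translate([42, 0, 1219]) cube([361, 46, 28]);
}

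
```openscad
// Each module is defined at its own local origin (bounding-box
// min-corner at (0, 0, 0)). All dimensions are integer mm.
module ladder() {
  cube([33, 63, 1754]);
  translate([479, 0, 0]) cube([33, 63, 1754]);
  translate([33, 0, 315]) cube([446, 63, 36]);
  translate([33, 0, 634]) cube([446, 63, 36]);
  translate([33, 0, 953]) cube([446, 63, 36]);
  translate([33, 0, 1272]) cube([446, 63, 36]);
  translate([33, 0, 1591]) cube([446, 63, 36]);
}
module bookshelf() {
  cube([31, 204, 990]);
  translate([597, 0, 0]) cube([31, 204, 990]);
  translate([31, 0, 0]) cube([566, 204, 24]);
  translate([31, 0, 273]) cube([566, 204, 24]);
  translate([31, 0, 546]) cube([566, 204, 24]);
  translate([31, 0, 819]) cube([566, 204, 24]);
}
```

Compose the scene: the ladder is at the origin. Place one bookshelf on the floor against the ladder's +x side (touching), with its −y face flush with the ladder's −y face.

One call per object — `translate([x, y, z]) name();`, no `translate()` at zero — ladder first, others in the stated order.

ladder();
translate([512, 0, 0]) bookshelf();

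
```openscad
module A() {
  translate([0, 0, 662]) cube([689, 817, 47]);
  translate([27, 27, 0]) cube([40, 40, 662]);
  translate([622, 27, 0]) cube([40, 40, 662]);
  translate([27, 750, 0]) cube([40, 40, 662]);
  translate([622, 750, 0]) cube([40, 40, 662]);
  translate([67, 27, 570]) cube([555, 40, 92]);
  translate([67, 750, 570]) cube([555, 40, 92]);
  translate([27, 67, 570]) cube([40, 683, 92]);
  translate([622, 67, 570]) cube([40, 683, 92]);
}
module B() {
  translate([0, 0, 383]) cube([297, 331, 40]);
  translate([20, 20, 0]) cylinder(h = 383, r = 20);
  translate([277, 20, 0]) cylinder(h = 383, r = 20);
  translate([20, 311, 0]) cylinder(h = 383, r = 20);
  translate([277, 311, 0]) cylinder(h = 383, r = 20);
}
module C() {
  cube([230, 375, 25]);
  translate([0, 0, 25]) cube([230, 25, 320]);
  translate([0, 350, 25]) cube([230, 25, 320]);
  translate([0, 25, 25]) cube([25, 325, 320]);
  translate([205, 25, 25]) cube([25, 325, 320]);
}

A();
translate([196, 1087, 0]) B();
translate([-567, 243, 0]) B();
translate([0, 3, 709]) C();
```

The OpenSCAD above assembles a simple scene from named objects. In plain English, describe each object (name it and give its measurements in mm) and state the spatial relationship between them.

A is a table: top 689 mm (x) × 817 mm (y), 47 mm thick, upper face at z = 709 mm, on four 40×40 mm square legs, each inset 27 mm from the nearest pair of top edges, running from z = 0 to the bottom of the top. Four apron rails, 40 mm thick and 92 mm tall, run between adjacent legs with their top edges flush with the underside of the top and their outer faces flush with the legs' outer faces.

B is a simple wooden stool: a rectangular seat 297 mm (x) by 331 mm (y), 40 mm thick, top face at z = 423 mm, on four round legs, each 40 mm in diameter. The legs rest on z = 0, each leg's axis is inset half a diameter from the nearest pair of seat edges (so the leg's bounding box is flush with the corner).

C is an open storage box with external size 230×375×345 mm and wall thickness 25 mm (the base is also 25 mm thick). The base covers the whole footprint; the four walls stand on the base, with the y-facing walls full-width and the x-facing walls fitting between their inner faces.

Two stools sit around the table at the +y, −x sides. The open box is on top of the table.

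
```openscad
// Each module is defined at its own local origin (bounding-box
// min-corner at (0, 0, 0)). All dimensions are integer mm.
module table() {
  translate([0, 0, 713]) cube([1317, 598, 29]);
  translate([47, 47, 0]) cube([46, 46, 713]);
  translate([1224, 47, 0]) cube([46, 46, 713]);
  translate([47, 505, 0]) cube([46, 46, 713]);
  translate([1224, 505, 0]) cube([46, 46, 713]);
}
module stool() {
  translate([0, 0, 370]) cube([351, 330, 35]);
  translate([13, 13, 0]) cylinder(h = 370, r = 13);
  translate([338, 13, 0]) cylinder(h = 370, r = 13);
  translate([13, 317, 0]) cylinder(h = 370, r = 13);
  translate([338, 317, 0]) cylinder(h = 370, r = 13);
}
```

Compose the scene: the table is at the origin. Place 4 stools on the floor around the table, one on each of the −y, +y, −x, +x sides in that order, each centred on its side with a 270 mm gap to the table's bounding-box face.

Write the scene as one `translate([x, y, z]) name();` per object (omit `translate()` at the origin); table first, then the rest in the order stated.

table();
translate([483, -600, 0]) stool();
translate([483, 868, 0]) stool();
translate([-621, 134, 0]) stool();
translate([1587, 134, 0]) stool();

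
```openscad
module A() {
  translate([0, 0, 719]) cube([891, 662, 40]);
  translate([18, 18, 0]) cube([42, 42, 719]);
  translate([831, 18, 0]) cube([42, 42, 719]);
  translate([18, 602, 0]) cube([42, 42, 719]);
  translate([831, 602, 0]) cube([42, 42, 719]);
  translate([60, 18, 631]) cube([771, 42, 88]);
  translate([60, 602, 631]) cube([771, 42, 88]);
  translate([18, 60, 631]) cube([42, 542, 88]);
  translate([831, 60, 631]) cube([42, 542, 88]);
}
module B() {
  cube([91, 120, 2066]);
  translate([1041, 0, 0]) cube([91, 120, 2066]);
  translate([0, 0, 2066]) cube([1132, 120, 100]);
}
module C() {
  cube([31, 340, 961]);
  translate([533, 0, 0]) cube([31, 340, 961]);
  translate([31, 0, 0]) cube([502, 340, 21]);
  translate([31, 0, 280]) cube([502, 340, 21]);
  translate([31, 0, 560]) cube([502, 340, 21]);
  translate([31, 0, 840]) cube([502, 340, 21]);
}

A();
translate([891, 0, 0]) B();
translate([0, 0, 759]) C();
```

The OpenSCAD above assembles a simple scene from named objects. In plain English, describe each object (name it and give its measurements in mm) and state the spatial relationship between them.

A is a table: top 891 mm (x) × 662 mm (y), 40 mm thick, upper face at z = 759 mm, on four 42×42 mm square legs, each inset 18 mm from the nearest pair of top edges, running from z = 0 to the bottom of the top. Four apron rails, 42 mm thick and 88 mm tall, run between adjacent legs with their top edges flush with the underside of the top and their outer faces flush with the legs' outer faces.

B is a door frame. The clear opening is 950 mm wide and 2066 mm high. Two 91 mm wide jambs, 120 mm deep, stand either side of the opening from the floor to the top of the opening. A 100 mm thick head sits across the top of both jambs, spanning the full outside width of the frame.

C is an open bookshelf. Two side panels, each 31 mm thick, 340 mm deep and 961 mm tall, stand 564 mm apart (outside-to-outside). Between them sit 4 shelves, each 21 mm thick and 340 mm deep, spanning the full gap between the sides. The bottom shelf rests on the floor (its underside at z = 0) and the clear gap between one shelf's top and the next shelf's underside is 259 mm.

The door frame is against the table's +x side, with their −y faces flush. The bookshelf is on top of the table.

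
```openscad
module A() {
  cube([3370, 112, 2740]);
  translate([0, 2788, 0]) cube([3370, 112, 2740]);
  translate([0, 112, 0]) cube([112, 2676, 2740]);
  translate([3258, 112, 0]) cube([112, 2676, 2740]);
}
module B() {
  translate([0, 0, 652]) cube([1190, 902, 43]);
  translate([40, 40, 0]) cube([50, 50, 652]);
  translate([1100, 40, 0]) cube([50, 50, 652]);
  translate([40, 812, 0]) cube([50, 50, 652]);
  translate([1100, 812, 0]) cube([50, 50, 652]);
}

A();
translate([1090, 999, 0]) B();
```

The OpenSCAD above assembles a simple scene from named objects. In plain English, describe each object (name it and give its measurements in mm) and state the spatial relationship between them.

A is a box-shaped house frame (walls only): outside footprint 3370×2900 mm, wall height 2740 mm, wall thickness 112 mm. The two y-facing walls run the full x-width; the two x-facing walls fit between the inner faces of the y-facing walls.

B is a rectangular dining table. The top is 1190×902×43 mm with its upper surface at z = 695 mm. It stands on four 50×50 mm square legs, each inset 40 mm from the nearest pair of top edges, running from the floor to the underside of the top.

The table sits inside the house frame, centred.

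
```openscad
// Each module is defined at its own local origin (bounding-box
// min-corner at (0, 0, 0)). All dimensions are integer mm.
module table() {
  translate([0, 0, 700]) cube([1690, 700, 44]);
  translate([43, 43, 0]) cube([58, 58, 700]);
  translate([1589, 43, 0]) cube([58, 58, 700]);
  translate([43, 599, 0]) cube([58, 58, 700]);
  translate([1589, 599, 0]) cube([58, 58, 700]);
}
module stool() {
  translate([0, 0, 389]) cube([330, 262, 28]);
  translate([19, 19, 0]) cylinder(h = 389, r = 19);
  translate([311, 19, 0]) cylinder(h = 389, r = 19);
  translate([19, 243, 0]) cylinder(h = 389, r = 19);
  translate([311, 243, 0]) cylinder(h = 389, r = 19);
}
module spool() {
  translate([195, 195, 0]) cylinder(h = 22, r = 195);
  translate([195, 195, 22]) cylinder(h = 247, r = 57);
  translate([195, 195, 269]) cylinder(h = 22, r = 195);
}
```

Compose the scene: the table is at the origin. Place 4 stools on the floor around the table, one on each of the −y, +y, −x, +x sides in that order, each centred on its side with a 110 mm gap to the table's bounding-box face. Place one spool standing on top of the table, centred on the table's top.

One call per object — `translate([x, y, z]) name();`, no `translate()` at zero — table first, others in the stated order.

table();
translate([680, -372, 0]) stool();
translate([680, 810, 0]) stool();
translate([-440, 219, 0]) stool();
translate([1800, 219, 0]) stool();
translate([650, 155, 744]) spool();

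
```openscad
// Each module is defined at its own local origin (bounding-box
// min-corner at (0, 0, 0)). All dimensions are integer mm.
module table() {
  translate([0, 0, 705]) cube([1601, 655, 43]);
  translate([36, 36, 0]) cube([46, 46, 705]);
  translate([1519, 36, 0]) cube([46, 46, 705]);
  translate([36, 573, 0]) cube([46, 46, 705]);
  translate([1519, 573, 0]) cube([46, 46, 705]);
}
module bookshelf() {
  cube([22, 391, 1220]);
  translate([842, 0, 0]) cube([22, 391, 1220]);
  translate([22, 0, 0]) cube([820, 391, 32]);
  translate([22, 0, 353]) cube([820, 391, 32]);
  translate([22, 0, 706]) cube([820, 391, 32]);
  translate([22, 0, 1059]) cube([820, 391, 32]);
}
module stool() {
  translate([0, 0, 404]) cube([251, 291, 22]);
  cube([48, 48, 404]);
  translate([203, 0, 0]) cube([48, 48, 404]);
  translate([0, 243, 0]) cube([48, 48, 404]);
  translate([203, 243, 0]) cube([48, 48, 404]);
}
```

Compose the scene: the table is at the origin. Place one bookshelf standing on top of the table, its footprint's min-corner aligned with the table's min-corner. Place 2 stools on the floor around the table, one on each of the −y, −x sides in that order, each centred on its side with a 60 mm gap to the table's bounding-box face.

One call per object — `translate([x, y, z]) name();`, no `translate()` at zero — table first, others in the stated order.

table();
translate([0, 0, 748]) bookshelf();
translate([675, -351, 0]) stool();
translate([-311, 182, 0]) stool();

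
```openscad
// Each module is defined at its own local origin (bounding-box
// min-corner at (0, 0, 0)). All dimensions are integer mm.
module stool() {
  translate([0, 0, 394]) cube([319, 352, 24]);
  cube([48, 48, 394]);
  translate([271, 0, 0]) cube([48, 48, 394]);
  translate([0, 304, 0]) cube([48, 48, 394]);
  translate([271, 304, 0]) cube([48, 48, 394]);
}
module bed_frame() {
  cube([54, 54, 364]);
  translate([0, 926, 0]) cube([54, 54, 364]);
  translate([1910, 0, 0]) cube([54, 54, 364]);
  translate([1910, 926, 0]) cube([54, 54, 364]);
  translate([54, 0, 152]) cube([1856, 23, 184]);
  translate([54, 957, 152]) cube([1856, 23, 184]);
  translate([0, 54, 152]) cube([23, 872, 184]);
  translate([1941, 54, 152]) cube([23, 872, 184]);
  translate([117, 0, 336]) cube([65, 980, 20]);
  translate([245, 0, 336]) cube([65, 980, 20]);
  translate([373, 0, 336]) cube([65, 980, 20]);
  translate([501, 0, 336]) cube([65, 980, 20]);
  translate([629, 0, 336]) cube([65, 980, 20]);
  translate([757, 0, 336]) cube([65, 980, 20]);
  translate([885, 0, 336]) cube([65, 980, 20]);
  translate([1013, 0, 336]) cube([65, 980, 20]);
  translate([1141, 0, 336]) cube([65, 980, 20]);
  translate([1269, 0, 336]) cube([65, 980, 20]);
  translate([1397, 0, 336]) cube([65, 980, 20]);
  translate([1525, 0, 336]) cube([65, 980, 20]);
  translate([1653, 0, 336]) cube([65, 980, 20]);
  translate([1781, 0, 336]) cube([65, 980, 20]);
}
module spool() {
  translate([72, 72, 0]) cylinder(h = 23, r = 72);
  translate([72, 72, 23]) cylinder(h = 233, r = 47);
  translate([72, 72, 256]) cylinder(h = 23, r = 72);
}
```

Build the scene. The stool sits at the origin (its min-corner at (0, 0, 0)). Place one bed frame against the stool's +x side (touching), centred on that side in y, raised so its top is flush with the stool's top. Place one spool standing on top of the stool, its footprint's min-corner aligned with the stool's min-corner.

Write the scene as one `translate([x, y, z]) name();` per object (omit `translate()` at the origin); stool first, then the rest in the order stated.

stool();
translate([319, -314, 54]) bed_frame();
translate([0, 0, 418]) spool();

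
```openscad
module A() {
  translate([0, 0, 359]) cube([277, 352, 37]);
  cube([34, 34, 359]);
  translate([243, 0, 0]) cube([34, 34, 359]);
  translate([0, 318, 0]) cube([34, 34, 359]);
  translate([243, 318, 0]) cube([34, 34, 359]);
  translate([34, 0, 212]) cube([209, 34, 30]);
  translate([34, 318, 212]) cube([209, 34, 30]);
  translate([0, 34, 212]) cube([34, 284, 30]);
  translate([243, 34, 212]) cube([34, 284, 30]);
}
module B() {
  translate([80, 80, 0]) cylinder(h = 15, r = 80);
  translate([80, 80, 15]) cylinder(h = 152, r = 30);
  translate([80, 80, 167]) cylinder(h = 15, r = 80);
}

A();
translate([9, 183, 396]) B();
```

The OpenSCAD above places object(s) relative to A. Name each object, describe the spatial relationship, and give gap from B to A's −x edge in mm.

The spool's min-x is at 9; the stool's min-x is 0; gap = 9 mm.

A is a stool. B is a spool. The spool is on top of the stool. The gap from the spool to the stool's −x edge is 9 mm.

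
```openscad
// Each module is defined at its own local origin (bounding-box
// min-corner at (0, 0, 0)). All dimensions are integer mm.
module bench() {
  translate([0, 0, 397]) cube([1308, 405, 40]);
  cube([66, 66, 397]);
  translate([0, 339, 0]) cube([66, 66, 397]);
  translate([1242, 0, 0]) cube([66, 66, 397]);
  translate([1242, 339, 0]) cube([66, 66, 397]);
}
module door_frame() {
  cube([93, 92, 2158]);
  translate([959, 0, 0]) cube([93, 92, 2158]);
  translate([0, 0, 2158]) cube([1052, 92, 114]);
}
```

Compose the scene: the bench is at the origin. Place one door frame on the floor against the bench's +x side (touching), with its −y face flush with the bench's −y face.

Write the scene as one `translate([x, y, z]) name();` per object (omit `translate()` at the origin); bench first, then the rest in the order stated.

bench();
translate([1308, 0, 0]) door_frame();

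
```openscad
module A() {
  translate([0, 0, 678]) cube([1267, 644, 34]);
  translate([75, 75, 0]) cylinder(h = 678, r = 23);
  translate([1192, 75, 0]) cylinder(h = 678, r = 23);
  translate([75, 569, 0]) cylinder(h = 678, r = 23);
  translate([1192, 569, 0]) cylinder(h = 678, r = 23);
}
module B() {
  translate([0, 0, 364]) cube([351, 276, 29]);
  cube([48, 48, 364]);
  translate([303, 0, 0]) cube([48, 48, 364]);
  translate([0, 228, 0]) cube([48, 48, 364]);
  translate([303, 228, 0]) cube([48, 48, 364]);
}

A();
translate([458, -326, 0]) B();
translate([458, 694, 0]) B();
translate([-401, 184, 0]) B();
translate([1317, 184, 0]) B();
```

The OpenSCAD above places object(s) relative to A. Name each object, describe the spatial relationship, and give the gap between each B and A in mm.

Each stool's nearest face is 50 mm from the table's bounding box.

A is a table. B is a stool. Four stools sit around the table at the −y, +y, −x, +x sides. The gap between each stool and the table is 50 mm.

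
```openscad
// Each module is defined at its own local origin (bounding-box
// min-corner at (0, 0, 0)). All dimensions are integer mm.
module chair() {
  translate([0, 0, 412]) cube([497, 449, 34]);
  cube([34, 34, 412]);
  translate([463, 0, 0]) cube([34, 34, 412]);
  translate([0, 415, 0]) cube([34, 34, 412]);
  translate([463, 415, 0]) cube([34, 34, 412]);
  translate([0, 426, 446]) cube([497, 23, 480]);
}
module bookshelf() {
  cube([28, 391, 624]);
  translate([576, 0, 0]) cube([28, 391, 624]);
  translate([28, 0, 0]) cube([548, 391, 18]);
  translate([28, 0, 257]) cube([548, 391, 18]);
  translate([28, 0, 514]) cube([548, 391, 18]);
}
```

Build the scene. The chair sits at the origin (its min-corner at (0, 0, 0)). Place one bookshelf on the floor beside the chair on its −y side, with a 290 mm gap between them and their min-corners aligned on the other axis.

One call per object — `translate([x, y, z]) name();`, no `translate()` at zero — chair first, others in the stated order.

chair();
translate([0, -681, 0]) bookshelf();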